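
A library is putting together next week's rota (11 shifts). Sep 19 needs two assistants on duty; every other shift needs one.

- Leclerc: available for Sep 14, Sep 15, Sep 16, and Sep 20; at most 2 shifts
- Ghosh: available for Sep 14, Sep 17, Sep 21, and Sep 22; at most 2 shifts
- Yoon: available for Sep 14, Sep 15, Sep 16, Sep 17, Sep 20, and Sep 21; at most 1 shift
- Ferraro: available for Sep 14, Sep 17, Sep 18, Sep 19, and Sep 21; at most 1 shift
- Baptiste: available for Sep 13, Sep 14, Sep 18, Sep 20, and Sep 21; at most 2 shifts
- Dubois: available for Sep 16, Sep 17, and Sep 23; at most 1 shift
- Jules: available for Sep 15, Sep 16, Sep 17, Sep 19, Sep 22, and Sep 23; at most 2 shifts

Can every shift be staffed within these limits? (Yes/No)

No

Total capacity is 2+2+1+1+2+1+2 = 11 but 12 worker-slots are needed — infeasible.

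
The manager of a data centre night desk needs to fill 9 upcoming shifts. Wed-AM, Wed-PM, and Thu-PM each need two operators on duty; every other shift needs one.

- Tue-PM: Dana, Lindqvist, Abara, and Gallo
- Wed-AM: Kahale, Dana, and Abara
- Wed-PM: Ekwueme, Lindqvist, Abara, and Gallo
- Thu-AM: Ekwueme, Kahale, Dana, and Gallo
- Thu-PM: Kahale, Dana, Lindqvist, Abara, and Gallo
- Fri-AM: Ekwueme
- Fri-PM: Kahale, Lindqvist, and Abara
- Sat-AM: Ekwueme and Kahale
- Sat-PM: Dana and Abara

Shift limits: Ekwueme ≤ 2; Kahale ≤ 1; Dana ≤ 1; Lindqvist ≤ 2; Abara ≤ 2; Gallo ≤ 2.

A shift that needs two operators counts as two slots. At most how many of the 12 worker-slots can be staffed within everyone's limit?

10

Total capacity across all operators is 2+1+1+2+2+2 = 10, and 12 slots are needed, so at most 10 can be filled.
An assignment achieving 10: Tue-PM→Lindqvist, Wed-AM→Kahale+Abara, Wed-PM→Abara+Gallo, Thu-AM→Gallo, Fri-AM→Ekwueme, Fri-PM→Lindqvist, Sat-AM→Ekwueme, Sat-PM→Dana.
Loads: Ekwueme 2/2, Kahale 1/1, Dana 1/1, Lindqvist 2/2, Abara 2/2, Gallo 2/2.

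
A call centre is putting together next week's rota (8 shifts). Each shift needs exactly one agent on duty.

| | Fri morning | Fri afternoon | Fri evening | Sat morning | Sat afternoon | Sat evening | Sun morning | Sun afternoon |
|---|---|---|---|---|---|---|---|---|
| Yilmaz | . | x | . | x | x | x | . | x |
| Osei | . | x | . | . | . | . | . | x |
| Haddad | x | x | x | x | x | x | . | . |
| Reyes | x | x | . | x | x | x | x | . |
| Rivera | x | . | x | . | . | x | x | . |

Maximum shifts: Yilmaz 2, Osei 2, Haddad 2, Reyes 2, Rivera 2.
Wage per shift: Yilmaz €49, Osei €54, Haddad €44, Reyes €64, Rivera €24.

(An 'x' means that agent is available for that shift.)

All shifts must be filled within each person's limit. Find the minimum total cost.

Picking the cheapest available agent for each shift independently would cost €277, but that ignores the shift limits.
An optimal schedule: Fri morning→Haddad, Fri afternoon→Osei, Fri evening→Rivera, Sat morning→Haddad, Sat afternoon→Yilmaz, Sat evening→Yilmaz, Sun morning→Rivera, Sun afternoon→Osei.
Total: 44 + 54 + 24 + 44 + 49 + 49 + 24 + 54 = €342.

€342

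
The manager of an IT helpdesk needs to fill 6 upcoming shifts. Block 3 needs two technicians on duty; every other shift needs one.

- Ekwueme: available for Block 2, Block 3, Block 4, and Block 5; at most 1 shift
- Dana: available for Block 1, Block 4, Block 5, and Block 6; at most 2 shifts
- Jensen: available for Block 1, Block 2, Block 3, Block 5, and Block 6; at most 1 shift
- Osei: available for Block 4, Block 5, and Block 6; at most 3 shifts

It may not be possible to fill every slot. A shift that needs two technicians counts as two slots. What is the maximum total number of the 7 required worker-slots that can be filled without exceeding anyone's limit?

Total capacity across all technicians is 1+2+1+3 = 7, and 7 slots are needed, so at most 7 can be filled.
Shifts {Block 2, Block 3} need 3 slots but only Ekwueme and Jensen are available for them, supplying at most 2 — so at least 1 slot must go unfilled.
An assignment achieving 6: Block 1→Dana, Block 2→Ekwueme, Block 3→Jensen, Block 4→Dana, Block 5→Osei, Block 6→Osei.
Loads: Ekwueme 1/1, Dana 2/2, Jensen 1/1, Osei 2/3.

6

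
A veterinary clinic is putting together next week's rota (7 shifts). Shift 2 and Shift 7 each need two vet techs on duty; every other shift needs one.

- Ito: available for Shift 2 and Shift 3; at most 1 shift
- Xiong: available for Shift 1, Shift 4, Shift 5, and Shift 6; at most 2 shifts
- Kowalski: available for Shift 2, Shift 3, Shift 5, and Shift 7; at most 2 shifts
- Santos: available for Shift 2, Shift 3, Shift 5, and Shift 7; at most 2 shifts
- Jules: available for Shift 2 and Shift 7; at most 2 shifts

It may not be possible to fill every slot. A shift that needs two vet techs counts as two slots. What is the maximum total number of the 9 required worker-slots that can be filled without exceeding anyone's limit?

8

Total capacity across all vet techs is 1+2+2+2+2 = 9, and 9 slots are needed, so at most 9 can be filled.
Shifts {Shift 1, Shift 4, Shift 6} need 3 slots but only Xiong are available for them, supplying at most 2 — so at least 1 slot must go unfilled.
An assignment achieving 8: Shift 1→Xiong, Shift 2→Santos+Jules, Shift 3→Ito, Shift 4→Xiong, Shift 5→Kowalski, Shift 7→Kowalski+Santos.
Loads: Ito 1/1, Xiong 2/2, Kowalski 2/2, Santos 2/2, Jules 1/2.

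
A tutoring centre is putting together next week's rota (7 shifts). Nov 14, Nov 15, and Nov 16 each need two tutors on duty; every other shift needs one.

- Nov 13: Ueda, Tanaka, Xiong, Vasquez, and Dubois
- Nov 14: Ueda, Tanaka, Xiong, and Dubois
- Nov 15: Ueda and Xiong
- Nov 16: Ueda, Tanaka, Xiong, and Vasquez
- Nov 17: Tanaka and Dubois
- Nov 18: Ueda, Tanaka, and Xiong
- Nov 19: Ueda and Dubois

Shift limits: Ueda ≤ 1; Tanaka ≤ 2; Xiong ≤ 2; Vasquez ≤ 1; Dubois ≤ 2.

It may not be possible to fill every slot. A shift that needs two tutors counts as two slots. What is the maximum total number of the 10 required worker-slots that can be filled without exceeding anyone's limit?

Total capacity across all tutors is 1+2+2+1+2 = 8, and 10 slots are needed, so at most 8 can be filled.
An assignment achieving 8: Nov 14→Xiong+Dubois, Nov 15→Ueda+Xiong, Nov 16→Vasquez, Nov 17→Tanaka, Nov 18→Tanaka, Nov 19→Dubois.
Loads: Ueda 1/1, Tanaka 2/2, Xiong 2/2, Vasquez 1/1, Dubois 2/2.

8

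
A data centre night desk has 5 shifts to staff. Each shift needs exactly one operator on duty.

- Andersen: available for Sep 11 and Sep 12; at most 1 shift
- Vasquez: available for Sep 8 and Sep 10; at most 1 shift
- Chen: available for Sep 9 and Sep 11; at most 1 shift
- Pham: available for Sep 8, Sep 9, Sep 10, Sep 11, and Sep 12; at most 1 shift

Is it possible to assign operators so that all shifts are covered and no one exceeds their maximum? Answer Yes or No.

No

Shifts {Sep 8, Sep 9, Sep 10, Sep 11, Sep 12} need 5 worker-slots in total, but the operators available for any of those shifts (Andersen, Vasquez, Chen, and Pham) can supply at most 4 among them. So no valid schedule exists.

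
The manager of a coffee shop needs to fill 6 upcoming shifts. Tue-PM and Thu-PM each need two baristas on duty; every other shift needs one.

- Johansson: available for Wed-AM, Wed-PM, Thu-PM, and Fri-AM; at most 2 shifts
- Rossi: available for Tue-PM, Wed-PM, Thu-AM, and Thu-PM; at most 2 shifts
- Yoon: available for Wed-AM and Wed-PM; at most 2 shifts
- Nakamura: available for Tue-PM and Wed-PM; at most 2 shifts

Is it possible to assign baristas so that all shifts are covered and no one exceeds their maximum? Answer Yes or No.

Total capacity is 8 and 8 slots are needed, so capacity alone doesn't rule it out.
Shifts {Tue-PM, Thu-AM, Thu-PM} need 5 worker-slots in total, but the baristas available for any of those shifts (Johansson, Rossi, and Nakamura) can supply at most 4 among them. So no valid schedule exists.

No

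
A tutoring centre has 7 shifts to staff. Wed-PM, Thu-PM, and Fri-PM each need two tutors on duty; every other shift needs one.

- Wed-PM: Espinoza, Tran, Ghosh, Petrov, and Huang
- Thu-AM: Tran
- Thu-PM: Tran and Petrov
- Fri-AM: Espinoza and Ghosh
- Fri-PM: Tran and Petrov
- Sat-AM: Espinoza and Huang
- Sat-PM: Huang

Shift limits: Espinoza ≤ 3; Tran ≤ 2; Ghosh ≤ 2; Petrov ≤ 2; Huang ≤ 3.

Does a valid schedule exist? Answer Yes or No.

Total capacity is 12 and 10 slots are needed, so capacity alone doesn't rule it out.
Shifts {Thu-AM, Thu-PM, Fri-PM} need 5 worker-slots in total, but the tutors available for any of those shifts (Tran and Petrov) can supply at most 4 among them. So no valid schedule exists.

No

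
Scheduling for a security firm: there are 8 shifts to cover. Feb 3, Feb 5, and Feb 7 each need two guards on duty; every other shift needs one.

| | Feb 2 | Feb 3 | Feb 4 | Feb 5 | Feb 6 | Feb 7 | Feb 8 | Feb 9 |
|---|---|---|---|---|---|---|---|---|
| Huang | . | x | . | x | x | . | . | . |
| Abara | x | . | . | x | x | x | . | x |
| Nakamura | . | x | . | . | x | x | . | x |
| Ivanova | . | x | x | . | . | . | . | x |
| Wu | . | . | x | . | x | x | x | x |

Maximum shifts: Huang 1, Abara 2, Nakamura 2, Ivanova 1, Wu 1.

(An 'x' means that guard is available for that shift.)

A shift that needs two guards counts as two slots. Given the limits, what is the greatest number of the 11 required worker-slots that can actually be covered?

7

Total capacity across all guards is 1+2+2+1+1 = 7, and 11 slots are needed, so at most 7 can be filled.
An assignment achieving 7: Feb 2→Abara, Feb 3→Nakamura, Feb 4→Ivanova, Feb 5→Huang+Abara, Feb 7→Nakamura, Feb 8→Wu.
Loads: Huang 1/1, Abara 2/2, Nakamura 2/2, Ivanova 1/1, Wu 1/1.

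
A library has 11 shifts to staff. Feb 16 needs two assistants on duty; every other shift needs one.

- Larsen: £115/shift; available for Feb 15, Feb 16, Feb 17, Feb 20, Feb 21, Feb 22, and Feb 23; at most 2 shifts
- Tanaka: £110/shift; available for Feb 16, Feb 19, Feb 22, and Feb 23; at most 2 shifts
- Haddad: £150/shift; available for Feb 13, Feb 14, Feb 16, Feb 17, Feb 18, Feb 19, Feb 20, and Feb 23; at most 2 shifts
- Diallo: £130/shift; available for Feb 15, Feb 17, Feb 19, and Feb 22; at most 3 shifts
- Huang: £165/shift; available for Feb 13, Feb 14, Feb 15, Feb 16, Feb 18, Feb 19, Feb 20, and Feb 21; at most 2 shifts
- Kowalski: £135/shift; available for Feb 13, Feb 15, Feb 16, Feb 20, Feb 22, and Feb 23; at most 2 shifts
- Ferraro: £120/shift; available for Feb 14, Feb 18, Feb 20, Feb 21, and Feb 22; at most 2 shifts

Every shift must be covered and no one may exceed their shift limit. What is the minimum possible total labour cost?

£1500

Picking the cheapest available assistant for each shift independently would cost £1390, but that ignores the shift limits.
An optimal schedule: Feb 13→Kowalski, Feb 14→Ferraro, Feb 15→Diallo, Feb 16→Tanaka+Haddad, Feb 17→Larsen, Feb 18→Ferraro, Feb 19→Diallo, Feb 20→Kowalski, Feb 21→Larsen, Feb 22→Diallo, Feb 23→Tanaka.
Total: 135 + 120 + 130 + 110 + 150 + 115 + 120 + 130 + 135 + 115 + 130 + 110 = £1500.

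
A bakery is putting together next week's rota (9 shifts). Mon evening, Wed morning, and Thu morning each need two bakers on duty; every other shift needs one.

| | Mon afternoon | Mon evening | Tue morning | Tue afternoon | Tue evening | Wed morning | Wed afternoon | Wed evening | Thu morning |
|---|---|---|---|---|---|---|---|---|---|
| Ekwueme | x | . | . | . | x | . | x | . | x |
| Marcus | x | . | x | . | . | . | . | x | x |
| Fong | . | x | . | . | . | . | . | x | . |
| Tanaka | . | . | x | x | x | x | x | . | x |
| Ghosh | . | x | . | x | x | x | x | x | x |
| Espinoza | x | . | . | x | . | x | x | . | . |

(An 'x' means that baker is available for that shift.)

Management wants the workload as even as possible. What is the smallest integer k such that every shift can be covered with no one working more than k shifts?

2

With 6 bakers and 12 worker-slots to fill, someone must work at least ⌈12/6⌉ = 2 shifts, so k ≥ 2.
k = 2 works: Mon afternoon→Ekwueme, Mon evening→Fong+Ghosh, Tue morning→Marcus, Tue afternoon→Tanaka, Tue evening→Ekwueme, Wed morning→Tanaka+Espinoza, Wed afternoon→Espinoza, Wed evening→Fong, Thu morning→Marcus+Ghosh.
Loads: Ekwueme 2, Marcus 2, Fong 2, Tanaka 2, Ghosh 2, Espinoza 2 — all ≤ 2.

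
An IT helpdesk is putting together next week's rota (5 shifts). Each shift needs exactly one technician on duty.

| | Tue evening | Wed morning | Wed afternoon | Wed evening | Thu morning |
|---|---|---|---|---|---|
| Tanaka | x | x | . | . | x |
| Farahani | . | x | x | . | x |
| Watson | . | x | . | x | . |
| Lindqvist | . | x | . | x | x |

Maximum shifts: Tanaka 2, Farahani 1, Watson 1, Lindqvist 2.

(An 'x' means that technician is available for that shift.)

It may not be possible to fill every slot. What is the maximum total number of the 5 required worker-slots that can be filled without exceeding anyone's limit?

Total capacity across all technicians is 2+1+1+2 = 6, and 5 slots are needed, so at most 5 can be filled.
An assignment achieving 5: Tue evening→Tanaka, Wed morning→Lindqvist, Wed afternoon→Farahani, Wed evening→Watson, Thu morning→Tanaka.
Loads: Tanaka 2/2, Farahani 1/1, Watson 1/1, Lindqvist 1/2.

5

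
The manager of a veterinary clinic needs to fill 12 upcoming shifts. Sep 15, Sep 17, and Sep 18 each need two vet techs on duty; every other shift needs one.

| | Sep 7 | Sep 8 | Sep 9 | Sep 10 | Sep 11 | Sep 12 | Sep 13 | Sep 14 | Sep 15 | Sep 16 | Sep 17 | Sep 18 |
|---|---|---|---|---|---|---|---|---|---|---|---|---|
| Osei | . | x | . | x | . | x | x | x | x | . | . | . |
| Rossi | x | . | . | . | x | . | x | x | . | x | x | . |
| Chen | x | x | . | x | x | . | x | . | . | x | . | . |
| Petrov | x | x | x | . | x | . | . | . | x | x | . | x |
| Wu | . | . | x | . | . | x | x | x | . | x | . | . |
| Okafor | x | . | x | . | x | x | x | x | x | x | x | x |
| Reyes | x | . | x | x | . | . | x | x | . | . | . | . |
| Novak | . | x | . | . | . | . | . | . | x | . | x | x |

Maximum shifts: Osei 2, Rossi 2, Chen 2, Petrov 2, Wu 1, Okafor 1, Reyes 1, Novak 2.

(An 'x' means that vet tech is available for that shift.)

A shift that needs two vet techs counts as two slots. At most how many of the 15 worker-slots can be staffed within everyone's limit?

13

Total capacity across all vet techs is 2+2+2+2+1+1+1+2 = 13, and 15 slots are needed, so at most 13 can be filled.
An assignment achieving 13: Sep 7→Chen, Sep 8→Chen, Sep 9→Petrov, Sep 10→Osei, Sep 11→Rossi, Sep 12→Osei, Sep 13→Reyes, Sep 14→Wu, Sep 15→Novak, Sep 17→Rossi+Okafor, Sep 18→Petrov+Novak.
Loads: Osei 2/2, Rossi 2/2, Chen 2/2, Petrov 2/2, Wu 1/1, Okafor 1/1, Reyes 1/1, Novak 2/2.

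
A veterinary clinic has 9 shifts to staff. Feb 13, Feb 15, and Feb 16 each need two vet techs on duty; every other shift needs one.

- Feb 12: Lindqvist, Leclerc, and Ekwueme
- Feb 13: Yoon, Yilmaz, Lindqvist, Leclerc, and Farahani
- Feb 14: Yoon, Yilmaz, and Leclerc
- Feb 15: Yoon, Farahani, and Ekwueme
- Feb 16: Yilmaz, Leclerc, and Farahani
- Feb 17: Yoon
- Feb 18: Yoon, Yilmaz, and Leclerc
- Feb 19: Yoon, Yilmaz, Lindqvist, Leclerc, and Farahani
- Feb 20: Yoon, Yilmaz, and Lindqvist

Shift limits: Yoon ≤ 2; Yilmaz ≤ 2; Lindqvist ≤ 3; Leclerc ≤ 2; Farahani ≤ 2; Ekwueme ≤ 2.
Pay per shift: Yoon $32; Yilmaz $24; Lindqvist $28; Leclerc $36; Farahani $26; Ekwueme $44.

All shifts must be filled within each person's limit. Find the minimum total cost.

Feb 17 can only be covered by Yoon, so that assignment is forced.
Picking the cheapest available vet tech for each shift independently would cost $314, but that ignores the shift limits.
An optimal schedule: Feb 12→Lindqvist, Feb 13→Leclerc+Farahani, Feb 14→Yoon, Feb 15→Farahani+Ekwueme, Feb 16→Yilmaz+Leclerc, Feb 17→Yoon, Feb 18→Yilmaz, Feb 19→Lindqvist, Feb 20→Lindqvist.
Total: 28 + 36 + 26 + 32 + 26 + 44 + 24 + 36 + 32 + 24 + 28 + 28 = $364.

$364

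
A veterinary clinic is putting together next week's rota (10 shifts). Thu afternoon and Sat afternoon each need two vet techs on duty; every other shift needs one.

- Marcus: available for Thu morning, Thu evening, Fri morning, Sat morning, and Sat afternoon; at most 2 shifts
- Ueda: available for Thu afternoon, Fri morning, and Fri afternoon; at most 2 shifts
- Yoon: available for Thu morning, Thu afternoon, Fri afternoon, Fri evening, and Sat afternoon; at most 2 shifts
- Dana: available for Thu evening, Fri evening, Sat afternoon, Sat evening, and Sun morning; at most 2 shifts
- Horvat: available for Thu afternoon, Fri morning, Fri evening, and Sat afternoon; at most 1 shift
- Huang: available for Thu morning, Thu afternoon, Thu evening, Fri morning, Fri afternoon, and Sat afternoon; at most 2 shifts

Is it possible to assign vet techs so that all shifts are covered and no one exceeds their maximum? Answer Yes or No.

Total capacity is 2+2+2+2+1+2 = 11 but 12 worker-slots are needed — infeasible.

No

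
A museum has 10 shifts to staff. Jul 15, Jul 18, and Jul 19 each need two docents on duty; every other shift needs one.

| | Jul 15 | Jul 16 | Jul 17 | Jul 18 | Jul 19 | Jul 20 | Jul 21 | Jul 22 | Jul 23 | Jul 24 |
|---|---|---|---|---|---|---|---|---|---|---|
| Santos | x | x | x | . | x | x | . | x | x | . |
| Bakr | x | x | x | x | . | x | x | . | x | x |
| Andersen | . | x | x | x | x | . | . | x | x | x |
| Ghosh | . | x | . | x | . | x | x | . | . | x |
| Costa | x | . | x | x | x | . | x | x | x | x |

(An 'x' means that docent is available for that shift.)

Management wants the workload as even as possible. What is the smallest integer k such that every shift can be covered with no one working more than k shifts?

3

With 5 docents and 13 worker-slots to fill, someone must work at least ⌈13/5⌉ = 3 shifts, so k ≥ 3.
k = 3 works: Jul 15→Santos+Bakr, Jul 16→Bakr, Jul 17→Andersen, Jul 18→Ghosh+Costa, Jul 19→Santos+Andersen, Jul 20→Santos, Jul 21→Bakr, Jul 22→Andersen, Jul 23→Costa, Jul 24→Ghosh.
Loads: Santos 3, Bakr 3, Andersen 3, Ghosh 2, Costa 2 — all ≤ 3.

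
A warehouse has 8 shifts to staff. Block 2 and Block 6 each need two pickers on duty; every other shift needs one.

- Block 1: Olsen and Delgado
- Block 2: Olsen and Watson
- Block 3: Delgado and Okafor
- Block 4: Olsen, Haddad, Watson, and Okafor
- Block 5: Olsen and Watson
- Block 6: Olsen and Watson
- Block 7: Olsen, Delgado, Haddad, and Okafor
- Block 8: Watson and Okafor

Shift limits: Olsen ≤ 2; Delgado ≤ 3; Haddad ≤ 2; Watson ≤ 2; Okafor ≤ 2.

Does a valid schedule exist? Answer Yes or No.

No

Total capacity is 11 and 10 slots are needed, so capacity alone doesn't rule it out.
Shifts {Block 2, Block 5, Block 6} need 5 worker-slots in total, but the pickers available for any of those shifts (Olsen and Watson) can supply at most 4 among them. So no valid schedule exists.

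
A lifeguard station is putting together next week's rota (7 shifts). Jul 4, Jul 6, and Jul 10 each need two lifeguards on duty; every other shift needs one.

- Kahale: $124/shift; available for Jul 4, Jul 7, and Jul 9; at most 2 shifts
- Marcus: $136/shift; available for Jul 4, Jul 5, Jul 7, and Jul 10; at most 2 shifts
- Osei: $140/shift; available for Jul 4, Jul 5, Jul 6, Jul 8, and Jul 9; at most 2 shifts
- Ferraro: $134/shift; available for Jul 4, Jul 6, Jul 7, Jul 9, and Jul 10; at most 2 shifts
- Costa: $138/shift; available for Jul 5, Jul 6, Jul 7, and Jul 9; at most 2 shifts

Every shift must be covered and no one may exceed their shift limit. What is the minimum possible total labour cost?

Jul 8 can only be covered by Osei, so that assignment is forced.
Jul 10 can only be covered by Marcus and Ferraro, so that assignment is forced.
Picking the cheapest available lifeguard for each shift independently would cost $1324, but that ignores the shift limits.
An optimal schedule: Jul 4→Kahale+Ferraro, Jul 5→Marcus, Jul 6→Osei+Costa, Jul 7→Kahale, Jul 8→Osei, Jul 9→Costa, Jul 10→Marcus+Ferraro.
Total: 124 + 134 + 136 + 140 + 138 + 124 + 140 + 138 + 136 + 134 = $1344.

$1344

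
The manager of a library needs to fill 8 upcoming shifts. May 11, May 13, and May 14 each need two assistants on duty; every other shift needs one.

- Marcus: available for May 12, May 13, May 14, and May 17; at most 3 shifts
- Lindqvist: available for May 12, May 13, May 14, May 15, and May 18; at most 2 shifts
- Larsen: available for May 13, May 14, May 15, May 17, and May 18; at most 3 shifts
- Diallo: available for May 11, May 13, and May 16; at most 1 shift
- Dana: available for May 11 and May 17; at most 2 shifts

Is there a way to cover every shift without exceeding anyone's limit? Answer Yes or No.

Total capacity is 11 and 11 slots are needed, so capacity alone doesn't rule it out.
Shifts {May 11, May 16} need 3 worker-slots in total, but the assistants available for any of those shifts (Diallo and Dana) can supply at most 2 among them. So no valid schedule exists.

No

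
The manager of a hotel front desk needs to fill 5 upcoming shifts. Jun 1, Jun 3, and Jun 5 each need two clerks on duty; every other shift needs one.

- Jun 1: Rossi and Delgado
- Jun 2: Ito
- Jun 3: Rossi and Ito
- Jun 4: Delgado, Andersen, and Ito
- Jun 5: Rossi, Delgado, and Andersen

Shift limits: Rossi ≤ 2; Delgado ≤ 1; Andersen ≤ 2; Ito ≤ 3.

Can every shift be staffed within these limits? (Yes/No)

No

Total capacity is 8 and 8 slots are needed, so capacity alone doesn't rule it out.
Shifts {Jun 1, Jun 3, Jun 5} need 6 worker-slots in total, but the clerks available for any of those shifts (Rossi, Delgado, Andersen, and Ito) can supply at most 5 among them. So no valid schedule exists.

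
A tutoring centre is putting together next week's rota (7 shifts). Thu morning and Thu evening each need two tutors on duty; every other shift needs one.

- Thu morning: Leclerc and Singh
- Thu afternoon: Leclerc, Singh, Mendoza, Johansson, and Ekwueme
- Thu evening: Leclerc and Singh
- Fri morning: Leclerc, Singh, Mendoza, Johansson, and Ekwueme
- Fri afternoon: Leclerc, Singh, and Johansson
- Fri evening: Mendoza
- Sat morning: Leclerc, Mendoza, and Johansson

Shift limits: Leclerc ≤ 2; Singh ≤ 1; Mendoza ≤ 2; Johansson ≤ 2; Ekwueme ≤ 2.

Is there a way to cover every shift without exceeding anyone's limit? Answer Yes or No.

Total capacity is 9 and 9 slots are needed, so capacity alone doesn't rule it out.
Shifts {Thu morning, Thu evening} need 4 worker-slots in total, but the tutors available for any of those shifts (Leclerc and Singh) can supply at most 3 among them. So no valid schedule exists.

No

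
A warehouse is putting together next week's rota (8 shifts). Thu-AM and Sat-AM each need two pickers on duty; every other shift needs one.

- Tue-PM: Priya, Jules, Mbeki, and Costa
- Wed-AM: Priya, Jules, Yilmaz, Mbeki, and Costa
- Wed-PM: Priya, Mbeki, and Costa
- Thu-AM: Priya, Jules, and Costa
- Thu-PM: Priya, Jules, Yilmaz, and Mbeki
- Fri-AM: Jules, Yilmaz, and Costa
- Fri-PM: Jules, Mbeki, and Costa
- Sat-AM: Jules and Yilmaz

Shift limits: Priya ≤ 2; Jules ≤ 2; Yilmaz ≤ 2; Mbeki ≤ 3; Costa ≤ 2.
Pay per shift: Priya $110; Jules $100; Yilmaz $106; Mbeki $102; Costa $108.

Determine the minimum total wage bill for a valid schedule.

Sat-AM can only be covered by Jules and Yilmaz, so that assignment is forced.
Picking the cheapest available picker for each shift independently would cost $1016, but that ignores the shift limits.
An optimal schedule: Tue-PM→Mbeki, Wed-AM→Costa, Wed-PM→Mbeki, Thu-AM→Jules+Costa, Thu-PM→Priya, Fri-AM→Yilmaz, Fri-PM→Mbeki, Sat-AM→Jules+Yilmaz.
Total: 102 + 108 + 102 + 100 + 108 + 110 + 106 + 102 + 100 + 106 = $1044.

$1044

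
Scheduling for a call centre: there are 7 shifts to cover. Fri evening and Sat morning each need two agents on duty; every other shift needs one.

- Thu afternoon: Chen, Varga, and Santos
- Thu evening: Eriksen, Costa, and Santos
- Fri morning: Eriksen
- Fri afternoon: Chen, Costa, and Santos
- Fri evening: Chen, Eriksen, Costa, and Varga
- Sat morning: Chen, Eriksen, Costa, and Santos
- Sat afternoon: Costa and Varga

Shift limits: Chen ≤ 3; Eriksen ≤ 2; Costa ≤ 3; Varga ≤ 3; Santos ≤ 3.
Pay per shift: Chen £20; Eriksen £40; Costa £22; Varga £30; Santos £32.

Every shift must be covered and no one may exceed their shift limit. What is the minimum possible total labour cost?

£226

Fri morning can only be covered by Eriksen, so that assignment is forced.
Picking the cheapest available agent for each shift independently would cost £208, but that ignores the shift limits.
An optimal schedule: Thu afternoon→Varga, Thu evening→Costa, Fri morning→Eriksen, Fri afternoon→Chen, Fri evening→Chen+Varga, Sat morning→Chen+Costa, Sat afternoon→Costa.
Total: 30 + 22 + 40 + 20 + 20 + 30 + 20 + 22 + 22 = £226.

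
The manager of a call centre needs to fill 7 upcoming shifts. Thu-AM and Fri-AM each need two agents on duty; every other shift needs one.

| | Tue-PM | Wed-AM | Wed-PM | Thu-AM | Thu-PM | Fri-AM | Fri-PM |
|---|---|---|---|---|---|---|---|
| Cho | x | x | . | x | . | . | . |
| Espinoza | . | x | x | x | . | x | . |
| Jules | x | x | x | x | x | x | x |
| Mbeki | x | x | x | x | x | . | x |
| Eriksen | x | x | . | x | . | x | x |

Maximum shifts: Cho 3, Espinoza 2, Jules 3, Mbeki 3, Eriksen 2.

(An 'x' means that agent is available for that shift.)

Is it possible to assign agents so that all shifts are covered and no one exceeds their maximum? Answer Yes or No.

One valid schedule: Tue-PM→Cho, Wed-AM→Cho, Wed-PM→Espinoza, Thu-AM→Cho+Mbeki, Thu-PM→Jules, Fri-AM→Espinoza+Jules, Fri-PM→Jules.
Loads: Cho 3/3, Espinoza 2/2, Jules 3/3, Mbeki 1/3, Eriksen 0/2 — all within limits.

Yes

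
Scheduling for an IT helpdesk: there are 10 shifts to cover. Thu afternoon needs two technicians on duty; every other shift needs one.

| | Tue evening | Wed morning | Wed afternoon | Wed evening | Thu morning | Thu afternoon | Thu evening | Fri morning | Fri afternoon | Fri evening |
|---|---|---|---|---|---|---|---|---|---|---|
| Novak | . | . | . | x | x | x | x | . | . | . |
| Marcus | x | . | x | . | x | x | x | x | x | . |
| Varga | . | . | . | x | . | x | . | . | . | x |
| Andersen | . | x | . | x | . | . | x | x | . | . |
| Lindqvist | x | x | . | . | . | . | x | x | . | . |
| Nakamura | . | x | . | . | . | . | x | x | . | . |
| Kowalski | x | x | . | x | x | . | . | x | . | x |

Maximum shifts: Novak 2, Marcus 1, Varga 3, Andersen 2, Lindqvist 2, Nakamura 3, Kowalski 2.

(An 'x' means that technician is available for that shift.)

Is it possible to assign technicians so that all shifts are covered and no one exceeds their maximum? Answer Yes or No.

No

Total capacity is 15 and 11 slots are needed, so capacity alone doesn't rule it out.
Shifts {Wed afternoon, Fri afternoon} need 2 worker-slots in total, but the technicians available for any of those shifts (Marcus) can supply at most 1 among them. So no valid schedule exists.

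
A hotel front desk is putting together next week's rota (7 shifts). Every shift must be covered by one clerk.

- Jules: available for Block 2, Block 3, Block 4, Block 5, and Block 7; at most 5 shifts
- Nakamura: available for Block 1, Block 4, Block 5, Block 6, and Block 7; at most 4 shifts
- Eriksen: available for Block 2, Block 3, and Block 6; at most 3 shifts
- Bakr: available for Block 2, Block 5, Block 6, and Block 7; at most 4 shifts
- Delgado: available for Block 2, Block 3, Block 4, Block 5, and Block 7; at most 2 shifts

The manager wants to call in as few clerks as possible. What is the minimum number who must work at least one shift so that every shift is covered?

2

7 slots to fill and no one can take more than 5, so at least ⌈7/5⌉ = 2 clerks are needed.
Jules and Nakamura alone can cover everything: Block 1→Nakamura, Block 2→Jules, Block 3→Jules, Block 4→Jules, Block 5→Jules, Block 6→Nakamura, Block 7→Jules.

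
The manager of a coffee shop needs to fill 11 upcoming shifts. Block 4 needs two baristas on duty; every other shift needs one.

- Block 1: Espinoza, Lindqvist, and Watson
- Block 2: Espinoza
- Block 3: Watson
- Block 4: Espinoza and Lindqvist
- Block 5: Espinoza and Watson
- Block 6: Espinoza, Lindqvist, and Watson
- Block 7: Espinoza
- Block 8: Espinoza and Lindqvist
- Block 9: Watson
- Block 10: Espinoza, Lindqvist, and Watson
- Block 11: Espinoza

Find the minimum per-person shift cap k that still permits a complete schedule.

With 3 baristas and 12 worker-slots to fill, someone must work at least ⌈12/3⌉ = 4 shifts, so k ≥ 4.
k = 4 works: Block 1→Lindqvist, Block 2→Espinoza, Block 3→Watson, Block 4→Espinoza+Lindqvist, Block 5→Watson, Block 6→Lindqvist, Block 7→Espinoza, Block 8→Lindqvist, Block 9→Watson, Block 10→Watson, Block 11→Espinoza.
Loads: Espinoza 4, Lindqvist 4, Watson 4 — all ≤ 4.

4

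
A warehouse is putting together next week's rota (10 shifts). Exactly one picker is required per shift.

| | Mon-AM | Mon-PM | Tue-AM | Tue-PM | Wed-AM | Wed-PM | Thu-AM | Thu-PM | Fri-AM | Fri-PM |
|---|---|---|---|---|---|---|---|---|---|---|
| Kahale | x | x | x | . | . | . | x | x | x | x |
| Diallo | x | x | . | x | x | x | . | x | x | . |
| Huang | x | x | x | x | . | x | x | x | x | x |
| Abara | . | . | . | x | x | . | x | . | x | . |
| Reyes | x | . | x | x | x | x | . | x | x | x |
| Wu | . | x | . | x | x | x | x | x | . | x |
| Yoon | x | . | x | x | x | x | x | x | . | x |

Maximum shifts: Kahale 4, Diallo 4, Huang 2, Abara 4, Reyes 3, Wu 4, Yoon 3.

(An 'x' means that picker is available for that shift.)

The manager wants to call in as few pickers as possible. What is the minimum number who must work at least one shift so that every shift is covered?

10 slots to fill and no one can take more than 4, so at least ⌈10/4⌉ = 3 pickers are needed.
Kahale, Diallo, and Huang alone can cover everything: Mon-AM→Kahale, Mon-PM→Diallo, Tue-AM→Kahale, Tue-PM→Diallo, Wed-AM→Diallo, Wed-PM→Diallo, Thu-AM→Kahale, Thu-PM→Huang, Fri-AM→Huang, Fri-PM→Kahale.

3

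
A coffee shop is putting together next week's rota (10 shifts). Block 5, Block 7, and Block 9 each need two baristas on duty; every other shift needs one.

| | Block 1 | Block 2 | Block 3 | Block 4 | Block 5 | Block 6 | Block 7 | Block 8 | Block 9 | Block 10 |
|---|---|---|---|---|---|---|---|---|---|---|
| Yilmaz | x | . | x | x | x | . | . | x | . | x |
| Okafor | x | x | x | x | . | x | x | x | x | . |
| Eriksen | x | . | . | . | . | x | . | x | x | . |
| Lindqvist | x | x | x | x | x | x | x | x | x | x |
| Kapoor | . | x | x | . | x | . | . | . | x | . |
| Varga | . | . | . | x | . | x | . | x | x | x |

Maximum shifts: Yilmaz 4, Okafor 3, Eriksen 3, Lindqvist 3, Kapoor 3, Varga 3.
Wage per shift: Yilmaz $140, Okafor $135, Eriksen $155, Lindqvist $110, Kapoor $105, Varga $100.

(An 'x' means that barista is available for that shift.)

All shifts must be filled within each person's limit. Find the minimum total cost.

Block 7 can only be covered by Okafor and Lindqvist, so that assignment is forced.
Picking the cheapest available barista for each shift independently would cost $1385, but that ignores the shift limits.
An optimal schedule: Block 1→Lindqvist, Block 2→Kapoor, Block 3→Kapoor, Block 4→Varga, Block 5→Kapoor+Lindqvist, Block 6→Okafor, Block 7→Lindqvist+Okafor, Block 8→Yilmaz, Block 9→Varga+Okafor, Block 10→Varga.
Total: 110 + 105 + 105 + 100 + 105 + 110 + 135 + 110 + 135 + 140 + 100 + 135 + 100 = $1490.

$1490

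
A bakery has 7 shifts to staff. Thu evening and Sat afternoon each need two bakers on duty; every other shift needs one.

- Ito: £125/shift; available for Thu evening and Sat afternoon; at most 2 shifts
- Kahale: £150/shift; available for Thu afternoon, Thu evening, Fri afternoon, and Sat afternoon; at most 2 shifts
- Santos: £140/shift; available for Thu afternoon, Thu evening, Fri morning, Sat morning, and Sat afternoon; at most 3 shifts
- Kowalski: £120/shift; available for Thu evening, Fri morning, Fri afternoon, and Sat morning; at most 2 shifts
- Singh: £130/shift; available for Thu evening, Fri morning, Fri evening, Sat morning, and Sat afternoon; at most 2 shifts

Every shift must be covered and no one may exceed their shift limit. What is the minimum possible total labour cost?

Fri evening can only be covered by Singh, so that assignment is forced.
Picking the cheapest available baker for each shift independently would cost £1130, but that ignores the shift limits.
An optimal schedule: Thu afternoon→Santos, Thu evening→Ito+Santos, Fri morning→Kowalski, Fri afternoon→Kowalski, Fri evening→Singh, Sat morning→Singh, Sat afternoon→Ito+Santos.
Total: 140 + 125 + 140 + 120 + 120 + 130 + 130 + 125 + 140 = £1170.

£1170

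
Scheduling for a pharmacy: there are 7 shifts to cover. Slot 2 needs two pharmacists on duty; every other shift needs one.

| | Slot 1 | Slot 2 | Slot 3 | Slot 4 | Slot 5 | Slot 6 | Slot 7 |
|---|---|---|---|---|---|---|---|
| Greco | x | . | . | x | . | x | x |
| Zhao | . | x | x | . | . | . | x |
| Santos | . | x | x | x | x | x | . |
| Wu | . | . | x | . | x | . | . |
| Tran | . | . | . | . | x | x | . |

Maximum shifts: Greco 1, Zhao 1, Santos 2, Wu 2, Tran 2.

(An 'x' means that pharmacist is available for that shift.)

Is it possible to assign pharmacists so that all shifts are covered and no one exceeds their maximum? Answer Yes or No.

Total capacity is 8 and 8 slots are needed, so capacity alone doesn't rule it out.
Shifts {Slot 1, Slot 2, Slot 7} need 4 worker-slots in total, but the pharmacists available for any of those shifts (Greco, Zhao, and Santos) can supply at most 3 among them. So no valid schedule exists.

No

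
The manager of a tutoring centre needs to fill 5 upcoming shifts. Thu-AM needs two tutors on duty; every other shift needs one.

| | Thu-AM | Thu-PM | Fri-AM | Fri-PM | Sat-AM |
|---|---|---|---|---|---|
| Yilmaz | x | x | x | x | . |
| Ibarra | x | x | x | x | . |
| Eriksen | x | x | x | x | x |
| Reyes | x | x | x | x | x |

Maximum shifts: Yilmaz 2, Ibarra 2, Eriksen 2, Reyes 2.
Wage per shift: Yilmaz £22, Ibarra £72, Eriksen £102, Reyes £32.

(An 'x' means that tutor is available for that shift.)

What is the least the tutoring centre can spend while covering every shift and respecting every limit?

Picking the cheapest available tutor for each shift independently would cost £152, but that ignores the shift limits.
An optimal schedule: Thu-AM→Reyes+Ibarra, Thu-PM→Yilmaz, Fri-AM→Yilmaz, Fri-PM→Ibarra, Sat-AM→Reyes.
Total: 32 + 72 + 22 + 22 + 72 + 32 = £252.

£252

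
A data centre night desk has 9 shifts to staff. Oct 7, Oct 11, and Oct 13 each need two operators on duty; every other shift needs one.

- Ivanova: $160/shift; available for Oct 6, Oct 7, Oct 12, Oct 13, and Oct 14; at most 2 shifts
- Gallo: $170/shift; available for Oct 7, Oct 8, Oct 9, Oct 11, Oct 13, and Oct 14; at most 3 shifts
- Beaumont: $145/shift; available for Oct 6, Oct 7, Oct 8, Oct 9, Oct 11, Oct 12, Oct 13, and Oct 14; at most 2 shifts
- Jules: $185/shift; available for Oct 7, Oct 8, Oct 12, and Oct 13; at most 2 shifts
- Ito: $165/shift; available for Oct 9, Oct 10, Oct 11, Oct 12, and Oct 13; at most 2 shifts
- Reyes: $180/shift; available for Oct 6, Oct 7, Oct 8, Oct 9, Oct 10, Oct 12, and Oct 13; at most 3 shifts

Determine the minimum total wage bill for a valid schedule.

Picking the cheapest available operator for each shift independently would cost $1810, but that ignores the shift limits.
An optimal schedule: Oct 6→Beaumont, Oct 7→Ivanova+Reyes, Oct 8→Gallo, Oct 9→Gallo, Oct 10→Ito, Oct 11→Beaumont+Ito, Oct 12→Reyes, Oct 13→Gallo+Reyes, Oct 14→Ivanova.
Total: 145 + 160 + 180 + 170 + 170 + 165 + 145 + 165 + 180 + 170 + 180 + 160 = $1990.

$1990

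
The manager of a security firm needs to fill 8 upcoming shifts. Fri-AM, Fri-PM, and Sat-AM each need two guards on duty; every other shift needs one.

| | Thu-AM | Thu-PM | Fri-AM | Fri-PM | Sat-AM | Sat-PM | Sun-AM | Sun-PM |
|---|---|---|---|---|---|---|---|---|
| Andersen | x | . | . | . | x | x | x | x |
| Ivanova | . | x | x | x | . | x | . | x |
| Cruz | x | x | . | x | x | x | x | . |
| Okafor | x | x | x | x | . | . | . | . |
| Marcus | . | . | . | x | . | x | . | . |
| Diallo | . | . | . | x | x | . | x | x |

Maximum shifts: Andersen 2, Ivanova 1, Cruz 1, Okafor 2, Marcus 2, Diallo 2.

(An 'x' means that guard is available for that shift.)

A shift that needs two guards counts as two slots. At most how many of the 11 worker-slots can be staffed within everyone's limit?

Total capacity across all guards is 2+1+1+2+2+2 = 10, and 11 slots are needed, so at most 10 can be filled.
An assignment achieving 10: Thu-AM→Andersen, Thu-PM→Cruz, Fri-AM→Ivanova+Okafor, Fri-PM→Okafor+Marcus, Sat-AM→Andersen+Diallo, Sat-PM→Marcus, Sun-AM→Diallo.
Loads: Andersen 2/2, Ivanova 1/1, Cruz 1/1, Okafor 2/2, Marcus 2/2, Diallo 2/2.

10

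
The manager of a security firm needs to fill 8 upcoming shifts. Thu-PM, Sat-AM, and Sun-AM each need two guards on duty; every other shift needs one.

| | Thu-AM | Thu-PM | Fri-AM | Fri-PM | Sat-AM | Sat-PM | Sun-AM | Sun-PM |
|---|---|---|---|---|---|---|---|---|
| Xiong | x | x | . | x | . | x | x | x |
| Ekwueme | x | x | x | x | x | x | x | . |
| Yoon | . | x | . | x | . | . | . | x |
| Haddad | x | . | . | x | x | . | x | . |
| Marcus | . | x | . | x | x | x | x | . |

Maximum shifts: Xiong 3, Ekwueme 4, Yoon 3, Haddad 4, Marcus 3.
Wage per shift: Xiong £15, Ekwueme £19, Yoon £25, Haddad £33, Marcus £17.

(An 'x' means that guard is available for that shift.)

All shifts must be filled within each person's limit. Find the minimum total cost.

£197

Fri-AM can only be covered by Ekwueme, so that assignment is forced.
Picking the cheapest available guard for each shift independently would cost £179, but that ignores the shift limits.
An optimal schedule: Thu-AM→Xiong, Thu-PM→Ekwueme+Yoon, Fri-AM→Ekwueme, Fri-PM→Marcus, Sat-AM→Marcus+Ekwueme, Sat-PM→Xiong, Sun-AM→Marcus+Ekwueme, Sun-PM→Xiong.
Total: 15 + 19 + 25 + 19 + 17 + 17 + 19 + 15 + 17 + 19 + 15 = £197.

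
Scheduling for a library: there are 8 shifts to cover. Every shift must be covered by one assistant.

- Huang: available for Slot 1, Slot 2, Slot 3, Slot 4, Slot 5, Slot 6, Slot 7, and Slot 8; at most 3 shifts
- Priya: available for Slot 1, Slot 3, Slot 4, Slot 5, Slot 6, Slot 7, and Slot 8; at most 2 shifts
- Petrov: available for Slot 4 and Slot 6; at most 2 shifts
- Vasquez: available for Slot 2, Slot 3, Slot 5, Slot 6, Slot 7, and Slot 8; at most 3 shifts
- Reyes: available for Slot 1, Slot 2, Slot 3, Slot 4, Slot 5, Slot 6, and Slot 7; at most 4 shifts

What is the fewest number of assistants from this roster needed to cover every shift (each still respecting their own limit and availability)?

3

8 slots to fill and no one can take more than 4, so at least ⌈8/4⌉ = 2 assistants are needed.
Any 2 assistants together have capacity at most 4+3 = 7 < 8 slots, so 2 can never suffice.
Huang, Priya, and Vasquez alone can cover everything: Slot 1→Huang, Slot 2→Huang, Slot 3→Priya, Slot 4→Huang, Slot 5→Priya, Slot 6→Vasquez, Slot 7→Vasquez, Slot 8→Vasquez.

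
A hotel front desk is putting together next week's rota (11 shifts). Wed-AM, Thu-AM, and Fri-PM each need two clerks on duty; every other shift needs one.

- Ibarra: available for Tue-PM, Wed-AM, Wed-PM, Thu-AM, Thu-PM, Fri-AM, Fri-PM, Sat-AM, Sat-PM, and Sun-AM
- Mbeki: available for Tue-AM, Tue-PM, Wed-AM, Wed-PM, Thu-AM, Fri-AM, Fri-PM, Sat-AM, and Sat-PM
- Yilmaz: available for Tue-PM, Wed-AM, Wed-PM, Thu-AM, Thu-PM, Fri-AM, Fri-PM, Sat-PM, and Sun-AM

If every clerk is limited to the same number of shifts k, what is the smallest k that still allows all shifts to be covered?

With 3 clerks and 14 worker-slots to fill, someone must work at least ⌈14/3⌉ = 5 shifts, so k ≥ 5.
k = 5 works: Tue-AM→Mbeki, Tue-PM→Ibarra, Wed-AM→Ibarra+Mbeki, Wed-PM→Mbeki, Thu-AM→Mbeki+Yilmaz, Thu-PM→Ibarra, Fri-AM→Yilmaz, Fri-PM→Mbeki+Yilmaz, Sat-AM→Ibarra, Sat-PM→Yilmaz, Sun-AM→Ibarra.
Loads: Ibarra 5, Mbeki 5, Yilmaz 4 — all ≤ 5.

5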